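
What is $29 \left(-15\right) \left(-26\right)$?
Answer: $11310$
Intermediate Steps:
$29 \left(-15\right) \left(-26\right) = \left(-435\right) \left(-26\right) = 11310$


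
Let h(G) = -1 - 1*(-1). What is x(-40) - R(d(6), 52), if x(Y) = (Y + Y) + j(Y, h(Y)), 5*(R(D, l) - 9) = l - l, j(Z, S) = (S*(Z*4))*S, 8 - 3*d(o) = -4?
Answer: -89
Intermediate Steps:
h(G) = 0 (h(G) = -1 + 1 = 0)
d(o) = 4 (d(o) = 8/3 - ⅓*(-4) = 8/3 + 4/3 = 4)
j(Z, S) = 4*Z*S² (j(Z, S) = (S*(4*Z))*S = (4*S*Z)*S = 4*Z*S²)
R(D, l) = 9 (R(D, l) = 9 + (l - l)/5 = 9 + (⅕)*0 = 9 + 0 = 9)
x(Y) = 2*Y (x(Y) = (Y + Y) + 4*Y*0² = 2*Y + 4*Y*0 = 2*Y + 0 = 2*Y)
x(-40) - R(d(6), 52) = 2*(-40) - 1*9 = -80 - 9 = -89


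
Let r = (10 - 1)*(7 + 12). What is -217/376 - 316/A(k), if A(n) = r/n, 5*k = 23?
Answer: -2918303/321480 ≈ -9.0777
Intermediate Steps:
k = 23/5 (k = (⅕)*23 = 23/5 ≈ 4.6000)
r = 171 (r = 9*19 = 171)
A(n) = 171/n
-217/376 - 316/A(k) = -217/376 - 316/(171/(23/5)) = -217*1/376 - 316/(171*(5/23)) = -217/376 - 316/855/23 = -217/376 - 316*23/855 = -217/376 - 7268/855 = -2918303/321480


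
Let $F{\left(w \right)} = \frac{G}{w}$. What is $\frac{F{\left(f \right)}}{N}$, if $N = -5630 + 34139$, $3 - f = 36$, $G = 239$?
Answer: $- \frac{239}{940797} \approx -0.00025404$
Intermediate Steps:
$f = -33$ ($f = 3 - 36 = -33$)
$N = 28509$
$F{\left(w \right)} = \frac{239}{w}$
$\frac{F{\left(f \right)}}{N} = \frac{239 \frac{1}{-33}}{28509} = 239 \left(- \frac{1}{33}\right) \frac{1}{28509} = \left(- \frac{239}{33}\right) \frac{1}{28509} = - \frac{239}{940797}$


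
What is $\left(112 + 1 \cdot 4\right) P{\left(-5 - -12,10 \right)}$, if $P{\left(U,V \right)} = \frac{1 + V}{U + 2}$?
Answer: $\frac{1276}{9} \approx 141.78$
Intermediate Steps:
$P{\left(U,V \right)} = \frac{1 + V}{2 + U}$
$\left(112 + 1 \cdot 4\right) P{\left(-5 - -12,10 \right)} = \left(112 + 1 \cdot 4\right) \frac{1 + 10}{2 - -7} = \left(112 + 4\right) \frac{1}{2 + \left(-5 + 12\right)} 11 = 116 \frac{1}{2 + 7} \cdot 11 = 116 \cdot \frac{1}{9} \cdot 11 = 116 \cdot \frac{11}{9} = \frac{1276}{9}$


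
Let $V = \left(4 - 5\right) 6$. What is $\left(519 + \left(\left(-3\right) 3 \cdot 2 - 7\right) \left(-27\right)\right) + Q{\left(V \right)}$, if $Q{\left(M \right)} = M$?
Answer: $1188$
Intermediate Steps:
$V = -6$ ($V = \left(-1\right) 6 = -6$)
$\left(519 + \left(\left(-3\right) 3 \cdot 2 - 7\right) \left(-27\right)\right) + Q{\left(V \right)} = \left(519 + \left(\left(-3\right) 3 \cdot 2 - 7\right) \left(-27\right)\right) - 6 = \left(519 + \left(\left(-9\right) 2 - 7\right) \left(-27\right)\right) - 6 = \left(519 + \left(-18 - 7\right) \left(-27\right)\right) - 6 = \left(519 - -675\right) - 6 = \left(519 + 675\right) - 6 = 1194 - 6 = 1188$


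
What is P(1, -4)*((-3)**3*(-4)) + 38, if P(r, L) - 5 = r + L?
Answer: 254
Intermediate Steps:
P(r, L) = 5 + L + r (P(r, L) = 5 + (r + L) = 5 + (L + r) = 5 + L + r)
P(1, -4)*((-3)**3*(-4)) + 38 = (5 - 4 + 1)*((-3)**3*(-4)) + 38 = 2*(-27*(-4)) + 38 = 2*108 + 38 = 216 + 38 = 254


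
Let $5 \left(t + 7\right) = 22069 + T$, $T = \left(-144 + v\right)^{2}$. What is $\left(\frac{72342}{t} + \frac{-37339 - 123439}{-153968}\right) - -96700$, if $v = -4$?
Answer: $\frac{18173408407829}{187917944} \approx 96709.0$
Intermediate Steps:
$T = 21904$ ($T = \left(-144 - 4\right)^{2} = \left(-148\right)^{2} = 21904$)
$t = \frac{43938}{5}$ ($t = -7 + \frac{22069 + 21904}{5} = -7 + \frac{1}{5} \cdot 43973 = -7 + \frac{43973}{5} = \frac{43938}{5} \approx 8787.6$)
$\left(\frac{72342}{t} + \frac{-37339 - 123439}{-153968}\right) - -96700 = \left(\frac{72342}{\frac{43938}{5}} + \frac{-37339 - 123439}{-153968}\right) - -96700 = \left(72342 \cdot \frac{5}{43938} - - \frac{80389}{76984}\right) + 96700 = \left(\frac{20095}{2441} + \frac{80389}{76984}\right) + 96700 = \frac{1743223029}{187917944} + 96700 = \frac{18173408407829}{187917944}$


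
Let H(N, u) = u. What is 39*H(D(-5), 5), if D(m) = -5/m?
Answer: 195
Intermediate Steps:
39*H(D(-5), 5) = 39*5 = 195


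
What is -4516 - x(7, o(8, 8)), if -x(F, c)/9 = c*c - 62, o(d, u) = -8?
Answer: -4498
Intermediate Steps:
x(F, c) = 558 - 9*c² (x(F, c) = -9*(c*c - 62) = -9*(c² - 62) = -9*(-62 + c²) = 558 - 9*c²)
-4516 - x(7, o(8, 8)) = -4516 - (558 - 9*(-8)²) = -4516 - (558 - 9*64) = -4516 - (558 - 576) = -4516 - 1*(-18) = -4516 + 18 = -4498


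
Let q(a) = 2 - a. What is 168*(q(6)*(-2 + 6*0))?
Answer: 1344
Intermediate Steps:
168*(q(6)*(-2 + 6*0)) = 168*((2 - 1*6)*(-2 + 6*0)) = 168*((2 - 6)*(-2 + 0)) = 168*(-4*(-2)) = 168*8 = 1344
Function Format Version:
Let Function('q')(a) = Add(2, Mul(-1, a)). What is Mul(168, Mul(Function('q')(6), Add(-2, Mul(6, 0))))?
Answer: 1344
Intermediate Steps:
Mul(168, Mul(Function('q')(6), Add(-2, Mul(6, 0)))) = Mul(168, Mul(Add(2, Mul(-1, 6)), Add(-2, Mul(6, 0)))) = Mul(168, Mul(Add(2, -6), Add(-2, 0))) = Mul(168, Mul(-4, -2)) = Mul(168, 8) = 1344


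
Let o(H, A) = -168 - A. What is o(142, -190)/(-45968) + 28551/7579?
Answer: 50471755/13399672 ≈ 3.7666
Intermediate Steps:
o(142, -190)/(-45968) + 28551/7579 = (-168 - 1*(-190))/(-45968) + 28551/7579 = (-168 + 190)*(-1/45968) + 28551*(1/7579) = 22*(-1/45968) + 28551/7579 = -11/22984 + 28551/7579 = 50471755/13399672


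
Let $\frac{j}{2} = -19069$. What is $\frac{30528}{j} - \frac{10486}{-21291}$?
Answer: $- \frac{125028290}{405998079} \approx -0.30795$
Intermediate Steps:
$j = -38138$ ($j = 2 \left(-19069\right) = -38138$)
$\frac{30528}{j} - \frac{10486}{-21291} = \frac{30528}{-38138} - \frac{10486}{-21291} = 30528 \left(- \frac{1}{38138}\right) - - \frac{10486}{21291} = - \frac{15264}{19069} + \frac{10486}{21291} = - \frac{125028290}{405998079}$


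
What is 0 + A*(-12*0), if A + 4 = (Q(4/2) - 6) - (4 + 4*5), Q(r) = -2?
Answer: 0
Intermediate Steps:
A = -36 (A = -4 + ((-2 - 6) - (4 + 4*5)) = -4 + (-8 - (4 + 20)) = -4 + (-8 - 1*24) = -4 + (-8 - 24) = -4 - 32 = -36)
0 + A*(-12*0) = 0 - (-432)*0 = 0 - 36*0 = 0 + 0 = 0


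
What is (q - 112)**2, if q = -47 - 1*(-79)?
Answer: 6400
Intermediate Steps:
q = 32 (q = -47 + 79 = 32)
(q - 112)**2 = (32 - 112)**2 = (-80)**2 = 6400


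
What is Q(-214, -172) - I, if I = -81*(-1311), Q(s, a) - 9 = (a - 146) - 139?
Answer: -106639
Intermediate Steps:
Q(s, a) = -276 + a (Q(s, a) = 9 + ((a - 146) - 139) = 9 + ((-146 + a) - 139) = 9 + (-285 + a) = -276 + a)
I = 106191
Q(-214, -172) - I = (-276 - 172) - 1*106191 = -448 - 106191 = -106639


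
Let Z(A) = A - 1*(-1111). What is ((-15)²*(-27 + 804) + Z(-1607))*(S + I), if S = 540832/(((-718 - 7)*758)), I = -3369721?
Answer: -161413898478078839/274775 ≈ -5.8744e+11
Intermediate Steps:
Z(A) = 1111 + A (Z(A) = A + 1111 = 1111 + A)
S = -270416/274775 (S = 540832/((-725*758)) = 540832/(-549550) = 540832*(-1/549550) = -270416/274775 ≈ -0.98414)
((-15)²*(-27 + 804) + Z(-1607))*(S + I) = ((-15)²*(-27 + 804) + (1111 - 1607))*(-270416/274775 - 3369721) = (225*777 - 496)*(-925915358191/274775) = (174825 - 496)*(-925915358191/274775) = 174329*(-925915358191/274775) = -161413898478078839/274775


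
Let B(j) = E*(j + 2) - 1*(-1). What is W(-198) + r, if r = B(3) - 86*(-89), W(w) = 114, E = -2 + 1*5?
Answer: 7784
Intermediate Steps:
E = 3 (E = -2 + 5 = 3)
B(j) = 7 + 3*j (B(j) = 3*(j + 2) - 1*(-1) = 3*(2 + j) + 1 = (6 + 3*j) + 1 = 7 + 3*j)
r = 7670 (r = (7 + 3*3) - 86*(-89) = (7 + 9) + 7654 = 16 + 7654 = 7670)
W(-198) + r = 114 + 7670 = 7784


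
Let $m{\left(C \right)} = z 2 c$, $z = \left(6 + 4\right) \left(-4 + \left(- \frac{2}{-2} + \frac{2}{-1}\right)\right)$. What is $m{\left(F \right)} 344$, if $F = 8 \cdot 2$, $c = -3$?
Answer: $103200$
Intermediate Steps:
$F = 16$
$z = -50$ ($z = 10 \left(-4 + \left(\left(-2\right) \left(- \frac{1}{2}\right) + 2 \left(-1\right)\right)\right) = 10 \left(-4 + \left(1 - 2\right)\right) = 10 \left(-4 - 1\right) = 10 \left(-5\right) = -50$)
$m{\left(C \right)} = 300$ ($m{\left(C \right)} = \left(-50\right) 2 \left(-3\right) = \left(-100\right) \left(-3\right) = 300$)
$m{\left(F \right)} 344 = 300 \cdot 344 = 103200$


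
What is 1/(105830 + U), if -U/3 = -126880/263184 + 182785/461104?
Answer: 2528233232/267563572866815 ≈ 9.4491e-6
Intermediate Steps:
U = 649924255/2528233232 (U = -3*(-126880/263184 + 182785/461104) = -3*(-126880*1/263184 + 182785*(1/461104)) = -3*(-7930/16449 + 182785/461104) = -3*(-649924255/7584699696) = 649924255/2528233232 ≈ 0.25707)
1/(105830 + U) = 1/(105830 + 649924255/2528233232) = 1/(267563572866815/2528233232) = 2528233232/267563572866815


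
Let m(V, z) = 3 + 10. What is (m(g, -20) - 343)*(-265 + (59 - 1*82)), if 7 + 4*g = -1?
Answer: 95040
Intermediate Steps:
g = -2 (g = -7/4 + (¼)*(-1) = -7/4 - ¼ = -2)
m(V, z) = 13
(m(g, -20) - 343)*(-265 + (59 - 1*82)) = (13 - 343)*(-265 + (59 - 1*82)) = -330*(-265 + (59 - 82)) = -330*(-265 - 23) = -330*(-288) = 95040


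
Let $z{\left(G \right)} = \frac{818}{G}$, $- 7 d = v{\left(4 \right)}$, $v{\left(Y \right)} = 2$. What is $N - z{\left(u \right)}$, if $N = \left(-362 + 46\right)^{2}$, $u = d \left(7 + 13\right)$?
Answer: $\frac{1999983}{20} \approx 99999.0$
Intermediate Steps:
$d = - \frac{2}{7}$ ($d = \left(- \frac{1}{7}\right) 2 = - \frac{2}{7} \approx -0.28571$)
$u = - \frac{40}{7}$ ($u = - \frac{2 \left(7 + 13\right)}{7} = \left(- \frac{2}{7}\right) 20 = - \frac{40}{7} \approx -5.7143$)
$N = 99856$ ($N = \left(-316\right)^{2} = 99856$)
$N - z{\left(u \right)} = 99856 - \frac{818}{- \frac{40}{7}} = 99856 - 818 \left(- \frac{7}{40}\right) = 99856 - - \frac{2863}{20} = 99856 + \frac{2863}{20} = \frac{1999983}{20}$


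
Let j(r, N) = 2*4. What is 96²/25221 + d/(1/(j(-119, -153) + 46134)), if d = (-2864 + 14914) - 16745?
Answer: -1821264649758/8407 ≈ -2.1664e+8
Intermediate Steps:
j(r, N) = 8
d = -4695 (d = 12050 - 16745 = -4695)
96²/25221 + d/(1/(j(-119, -153) + 46134)) = 96²/25221 - 4695/(1/(8 + 46134)) = 9216*(1/25221) - 4695/(1/46142) = 3072/8407 - 4695/1/46142 = 3072/8407 - 4695*46142 = 3072/8407 - 216636690 = -1821264649758/8407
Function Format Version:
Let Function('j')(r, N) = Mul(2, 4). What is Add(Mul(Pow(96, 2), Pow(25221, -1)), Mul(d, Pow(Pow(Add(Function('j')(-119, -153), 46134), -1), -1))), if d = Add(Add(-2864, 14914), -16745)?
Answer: Rational(-1821264649758, 8407) ≈ -2.1664e+8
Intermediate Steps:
Function('j')(r, N) = 8
d = -4695 (d = Add(12050, -16745) = -4695)
Add(Mul(Pow(96, 2), Pow(25221, -1)), Mul(d, Pow(Pow(Add(Function('j')(-119, -153), 46134), -1), -1))) = Add(Mul(Pow(96, 2), Pow(25221, -1)), Mul(-4695, Pow(Pow(Add(8, 46134), -1), -1))) = Add(Mul(9216, Rational(1, 25221)), Mul(-4695, Pow(Pow(46142, -1), -1))) = Add(Rational(3072, 8407), Mul(-4695, Pow(Rational(1, 46142), -1))) = Add(Rational(3072, 8407), Mul(-4695, 46142)) = Add(Rational(3072, 8407), -216636690) = Rational(-1821264649758, 8407)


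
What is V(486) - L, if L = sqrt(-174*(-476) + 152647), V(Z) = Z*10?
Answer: 4860 - sqrt(235471) ≈ 4374.8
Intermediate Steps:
V(Z) = 10*Z
L = sqrt(235471) (L = sqrt(82824 + 152647) = sqrt(235471) ≈ 485.25)
V(486) - L = 10*486 - sqrt(235471) = 4860 - sqrt(235471)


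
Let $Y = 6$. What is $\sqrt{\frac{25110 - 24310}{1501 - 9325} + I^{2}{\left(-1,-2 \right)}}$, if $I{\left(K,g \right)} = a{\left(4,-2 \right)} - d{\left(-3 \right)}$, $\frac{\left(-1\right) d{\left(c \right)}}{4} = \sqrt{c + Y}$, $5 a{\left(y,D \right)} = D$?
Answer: $\frac{\sqrt{287290434 - 19129680 \sqrt{3}}}{2445} \approx 6.5204$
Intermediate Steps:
$a{\left(y,D \right)} = \frac{D}{5}$
$d{\left(c \right)} = - 4 \sqrt{6 + c}$ ($d{\left(c \right)} = - 4 \sqrt{c + 6} = - 4 \sqrt{6 + c}$)
$I{\left(K,g \right)} = - \frac{2}{5} + 4 \sqrt{3}$ ($I{\left(K,g \right)} = \frac{1}{5} \left(-2\right) - - 4 \sqrt{6 - 3} = - \frac{2}{5} - - 4 \sqrt{3} = - \frac{2}{5} + 4 \sqrt{3}$)
$\sqrt{\frac{25110 - 24310}{1501 - 9325} + I^{2}{\left(-1,-2 \right)}} = \sqrt{\frac{25110 - 24310}{1501 - 9325} + \left(- \frac{2}{5} + 4 \sqrt{3}\right)^{2}} = \sqrt{\frac{800}{-7824} + \left(- \frac{2}{5} + 4 \sqrt{3}\right)^{2}} = \sqrt{800 \left(- \frac{1}{7824}\right) + \left(- \frac{2}{5} + 4 \sqrt{3}\right)^{2}} = \sqrt{- \frac{50}{489} + \left(- \frac{2}{5} + 4 \sqrt{3}\right)^{2}}$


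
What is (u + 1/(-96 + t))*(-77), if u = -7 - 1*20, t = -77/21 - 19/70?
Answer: 43648143/20987 ≈ 2079.8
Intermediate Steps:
t = -827/210 (t = -77*1/21 - 19*1/70 = -11/3 - 19/70 = -827/210 ≈ -3.9381)
u = -27 (u = -7 - 20 = -27)
(u + 1/(-96 + t))*(-77) = (-27 + 1/(-96 - 827/210))*(-77) = (-27 + 1/(-20987/210))*(-77) = (-27 - 210/20987)*(-77) = -566859/20987*(-77) = 43648143/20987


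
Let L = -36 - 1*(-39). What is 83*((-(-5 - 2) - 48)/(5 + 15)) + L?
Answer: -3343/20 ≈ -167.15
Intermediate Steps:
L = 3 (L = -36 + 39 = 3)
83*((-(-5 - 2) - 48)/(5 + 15)) + L = 83*((-(-5 - 2) - 48)/(5 + 15)) + 3 = 83*((-1*(-7) - 48)/20) + 3 = 83*((7 - 48)*(1/20)) + 3 = 83*(-41*1/20) + 3 = 83*(-41/20) + 3 = -3403/20 + 3 = -3343/20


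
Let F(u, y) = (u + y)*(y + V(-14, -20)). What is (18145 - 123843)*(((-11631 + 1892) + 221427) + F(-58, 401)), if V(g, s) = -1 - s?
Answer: -37601852104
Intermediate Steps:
F(u, y) = (19 + y)*(u + y) (F(u, y) = (u + y)*(y + (-1 - 1*(-20))) = (u + y)*(y + (-1 + 20)) = (u + y)*(y + 19) = (u + y)*(19 + y) = (19 + y)*(u + y))
(18145 - 123843)*(((-11631 + 1892) + 221427) + F(-58, 401)) = (18145 - 123843)*(((-11631 + 1892) + 221427) + (401**2 + 19*(-58) + 19*401 - 58*401)) = -105698*((-9739 + 221427) + (160801 - 1102 + 7619 - 23258)) = -105698*(211688 + 144060) = -105698*355748 = -37601852104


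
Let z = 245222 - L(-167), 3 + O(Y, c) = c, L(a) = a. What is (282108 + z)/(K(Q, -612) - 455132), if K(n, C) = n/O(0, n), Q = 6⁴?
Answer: -227351207/196161460 ≈ -1.1590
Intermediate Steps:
O(Y, c) = -3 + c
Q = 1296
K(n, C) = n/(-3 + n)
z = 245389 (z = 245222 - 1*(-167) = 245222 + 167 = 245389)
(282108 + z)/(K(Q, -612) - 455132) = (282108 + 245389)/(1296/(-3 + 1296) - 455132) = 527497/(1296/1293 - 455132) = 527497/(1296*(1/1293) - 455132) = 527497/(432/431 - 455132) = 527497/(-196161460/431) = 527497*(-431/196161460) = -227351207/196161460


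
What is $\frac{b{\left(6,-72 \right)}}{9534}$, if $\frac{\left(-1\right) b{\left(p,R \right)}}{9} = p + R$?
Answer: $\frac{99}{1589} \approx 0.062303$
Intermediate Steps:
$b{\left(p,R \right)} = - 9 R - 9 p$ ($b{\left(p,R \right)} = - 9 \left(p + R\right) = - 9 \left(R + p\right) = - 9 R - 9 p$)
$\frac{b{\left(6,-72 \right)}}{9534} = \frac{\left(-9\right) \left(-72\right) - 54}{9534} = \left(648 - 54\right) \frac{1}{9534} = 594 \cdot \frac{1}{9534} = \frac{99}{1589}$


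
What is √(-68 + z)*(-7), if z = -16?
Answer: -14*I*√21 ≈ -64.156*I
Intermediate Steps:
√(-68 + z)*(-7) = √(-68 - 16)*(-7) = √(-84)*(-7) = (2*I*√21)*(-7) = -14*I*√21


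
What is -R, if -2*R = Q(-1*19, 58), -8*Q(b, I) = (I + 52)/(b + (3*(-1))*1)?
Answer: 5/16 ≈ 0.31250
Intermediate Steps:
Q(b, I) = -(52 + I)/(8*(-3 + b)) (Q(b, I) = -(I + 52)/(8*(b + (3*(-1))*1)) = -(52 + I)/(8*(b - 3*1)) = -(52 + I)/(8*(b - 3)) = -(52 + I)/(8*(-3 + b)))
R = -5/16 (R = -(-52 - 1*58)/(16*(-3 - 1*19)) = -(-52 - 58)/(16*(-3 - 19)) = -(-110)/(16*(-22)) = -(-1)*(-110)/(16*22) = -½*5/8 = -5/16 ≈ -0.31250)
-R = -1*(-5/16) = 5/16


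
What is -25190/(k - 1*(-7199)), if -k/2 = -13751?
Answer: -25190/34701 ≈ -0.72592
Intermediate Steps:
k = 27502 (k = -2*(-13751) = 27502)
-25190/(k - 1*(-7199)) = -25190/(27502 - 1*(-7199)) = -25190/(27502 + 7199) = -25190/34701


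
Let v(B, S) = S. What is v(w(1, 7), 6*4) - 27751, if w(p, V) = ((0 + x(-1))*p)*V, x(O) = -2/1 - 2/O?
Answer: -27727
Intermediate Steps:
x(O) = -2 - 2/O (x(O) = -2*1 - 2/O = -2 - 2/O)
w(p, V) = 0 (w(p, V) = ((0 + (-2 - 2/(-1)))*p)*V = ((0 + (-2 - 2*(-1)))*p)*V = ((0 + (-2 + 2))*p)*V = ((0 + 0)*p)*V = (0*p)*V = 0*V = 0)
v(w(1, 7), 6*4) - 27751 = 6*4 - 27751 = 24 - 27751 = -27727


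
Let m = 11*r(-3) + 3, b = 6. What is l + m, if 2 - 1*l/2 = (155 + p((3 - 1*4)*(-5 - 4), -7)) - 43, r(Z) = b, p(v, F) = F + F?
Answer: -123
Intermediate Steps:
p(v, F) = 2*F
r(Z) = 6
l = -192 (l = 4 - 2*((155 + 2*(-7)) - 43) = 4 - 2*((155 - 14) - 43) = 4 - 2*(141 - 43) = 4 - 2*98 = 4 - 196 = -192)
m = 69 (m = 11*6 + 3 = 66 + 3 = 69)
l + m = -192 + 69 = -123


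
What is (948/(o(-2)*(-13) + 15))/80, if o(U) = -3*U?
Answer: -79/420 ≈ -0.18810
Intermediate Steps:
(948/(o(-2)*(-13) + 15))/80 = (948/(-3*(-2)*(-13) + 15))/80 = (948/(6*(-13) + 15))*(1/80) = (948/(-78 + 15))*(1/80) = (948/(-63))*(1/80) = (948*(-1/63))*(1/80) = -316/21*1/80 = -79/420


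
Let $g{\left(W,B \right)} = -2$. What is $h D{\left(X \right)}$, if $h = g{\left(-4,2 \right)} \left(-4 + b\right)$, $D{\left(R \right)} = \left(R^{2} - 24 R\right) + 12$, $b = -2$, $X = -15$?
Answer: $7164$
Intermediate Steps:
$D{\left(R \right)} = 12 + R^{2} - 24 R$
$h = 12$ ($h = - 2 \left(-4 - 2\right) = \left(-2\right) \left(-6\right) = 12$)
$h D{\left(X \right)} = 12 \left(12 + \left(-15\right)^{2} - -360\right) = 12 \left(12 + 225 + 360\right) = 12 \cdot 597 = 7164$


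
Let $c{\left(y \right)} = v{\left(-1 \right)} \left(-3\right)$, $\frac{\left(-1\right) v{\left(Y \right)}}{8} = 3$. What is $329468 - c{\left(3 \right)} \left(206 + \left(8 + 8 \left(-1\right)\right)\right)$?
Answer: $314636$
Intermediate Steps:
$v{\left(Y \right)} = -24$ ($v{\left(Y \right)} = \left(-8\right) 3 = -24$)
$c{\left(y \right)} = 72$ ($c{\left(y \right)} = \left(-24\right) \left(-3\right) = 72$)
$329468 - c{\left(3 \right)} \left(206 + \left(8 + 8 \left(-1\right)\right)\right) = 329468 - 72 \left(206 + \left(8 + 8 \left(-1\right)\right)\right) = 329468 - 72 \left(206 + \left(8 - 8\right)\right) = 329468 - 72 \left(206 + 0\right) = 329468 - 72 \cdot 206 = 329468 - 14832 = 314636$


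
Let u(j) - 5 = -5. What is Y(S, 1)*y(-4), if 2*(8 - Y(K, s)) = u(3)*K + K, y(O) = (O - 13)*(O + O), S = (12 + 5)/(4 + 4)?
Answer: 1887/2 ≈ 943.50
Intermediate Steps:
S = 17/8 ≈ 2.1250
u(j) = 0 (u(j) = 5 - 5 = 0)
y(O) = 2*O*(-13 + O) (y(O) = (-13 + O)*(2*O) = 2*O*(-13 + O))
Y(K, s) = 8 - K/2 (Y(K, s) = 8 - (0*K + K)/2 = 8 - (0 + K)/2 = 8 - K/2)
Y(S, 1)*y(-4) = (8 - ½*17/8)*(2*(-4)*(-13 - 4)) = (8 - 17/16)*(2*(-4)*(-17)) = (111/16)*136 = 1887/2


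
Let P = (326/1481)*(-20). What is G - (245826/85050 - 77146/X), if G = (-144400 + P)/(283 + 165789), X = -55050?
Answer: -39308704428871/7616076970275 ≈ -5.1613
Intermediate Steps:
P = -6520/1481 (P = (326*(1/1481))*(-20) = (326/1481)*(-20) = -6520/1481 ≈ -4.4024)
G = -26732865/30744079 (G = (-144400 - 6520/1481)/(283 + 165789) = -213862920/1481/166072 = -213862920/1481*1/166072 = -26732865/30744079 ≈ -0.86953)
G - (245826/85050 - 77146/X) = -26732865/30744079 - (245826/85050 - 77146/(-55050)) = -26732865/30744079 - (245826*(1/85050) - 77146*(-1/55050)) = -26732865/30744079 - (1951/675 + 38573/27525) = -26732865/30744079 - 1*1063174/247725 = -26732865/30744079 - 1063174/247725 = -39308704428871/7616076970275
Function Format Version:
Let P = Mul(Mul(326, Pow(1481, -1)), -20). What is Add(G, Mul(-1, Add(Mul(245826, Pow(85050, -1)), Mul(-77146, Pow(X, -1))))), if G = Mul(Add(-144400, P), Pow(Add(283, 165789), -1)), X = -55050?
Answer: Rational(-39308704428871, 7616076970275) ≈ -5.1613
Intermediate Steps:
P = Rational(-6520, 1481) (P = Mul(Mul(326, Rational(1, 1481)), -20) = Mul(Rational(326, 1481), -20) = Rational(-6520, 1481) ≈ -4.4024)
G = Rational(-26732865, 30744079) (G = Mul(Add(-144400, Rational(-6520, 1481)), Pow(Add(283, 165789), -1)) = Mul(Rational(-213862920, 1481), Pow(166072, -1)) = Mul(Rational(-213862920, 1481), Rational(1, 166072)) = Rational(-26732865, 30744079) ≈ -0.86953)
Add(G, Mul(-1, Add(Mul(245826, Pow(85050, -1)), Mul(-77146, Pow(X, -1))))) = Add(Rational(-26732865, 30744079), Mul(-1, Add(Mul(245826, Pow(85050, -1)), Mul(-77146, Pow(-55050, -1))))) = Add(Rational(-26732865, 30744079), Mul(-1, Add(Mul(245826, Rational(1, 85050)), Mul(-77146, Rational(-1, 55050))))) = Add(Rational(-26732865, 30744079), Mul(-1, Add(Rational(1951, 675), Rational(38573, 27525)))) = Add(Rational(-26732865, 30744079), Mul(-1, Rational(1063174, 247725))) = Add(Rational(-26732865, 30744079), Rational(-1063174, 247725)) = Rational(-39308704428871, 7616076970275)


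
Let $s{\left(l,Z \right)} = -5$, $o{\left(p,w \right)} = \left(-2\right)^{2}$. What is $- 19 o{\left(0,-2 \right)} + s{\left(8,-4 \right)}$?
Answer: $-81$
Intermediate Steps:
$o{\left(p,w \right)} = 4$
$- 19 o{\left(0,-2 \right)} + s{\left(8,-4 \right)} = \left(-19\right) 4 - 5 = -76 - 5 = -81$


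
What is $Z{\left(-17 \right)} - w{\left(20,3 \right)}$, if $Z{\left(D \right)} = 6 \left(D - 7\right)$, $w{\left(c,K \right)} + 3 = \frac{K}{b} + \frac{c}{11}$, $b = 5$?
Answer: $- \frac{7888}{55} \approx -143.42$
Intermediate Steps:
$w{\left(c,K \right)} = -3 + \frac{K}{5} + \frac{c}{11}$ ($w{\left(c,K \right)} = -3 + \left(\frac{K}{5} + \frac{c}{11}\right) = -3 + \frac{K}{5} + \frac{c}{11}$)
$Z{\left(D \right)} = -42 + 6 D$ ($Z{\left(D \right)} = 6 \left(-7 + D\right) = -42 + 6 D$)
$Z{\left(-17 \right)} - w{\left(20,3 \right)} = \left(-42 + 6 \left(-17\right)\right) - \left(-3 + \frac{1}{5} \cdot 3 + \frac{1}{11} \cdot 20\right) = \left(-42 - 102\right) - \left(-3 + \frac{3}{5} + \frac{20}{11}\right) = -144 - - \frac{32}{55} = -144 + \frac{32}{55} = - \frac{7888}{55}$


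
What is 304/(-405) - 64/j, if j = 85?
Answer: -10352/6885 ≈ -1.5036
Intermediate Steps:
304/(-405) - 64/j = 304/(-405) - 64/85 = 304*(-1/405) - 64*1/85 = -304/405 - 64/85 = -10352/6885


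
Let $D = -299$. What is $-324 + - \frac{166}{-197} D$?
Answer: $- \frac{113462}{197} \approx -575.95$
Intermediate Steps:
$-324 + - \frac{166}{-197} D = -324 + - \frac{166}{-197} \left(-299\right) = -324 + \left(-166\right) \left(- \frac{1}{197}\right) \left(-299\right) = -324 + \frac{166}{197} \left(-299\right) = -324 - \frac{49634}{197} = - \frac{113462}{197}$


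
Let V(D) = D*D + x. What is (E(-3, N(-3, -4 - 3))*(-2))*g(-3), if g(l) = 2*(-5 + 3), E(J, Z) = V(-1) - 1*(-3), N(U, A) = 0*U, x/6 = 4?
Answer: 224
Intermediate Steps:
x = 24 (x = 6*4 = 24)
V(D) = 24 + D**2 (V(D) = D*D + 24 = D**2 + 24 = 24 + D**2)
N(U, A) = 0
E(J, Z) = 28 (E(J, Z) = (24 + (-1)**2) - 1*(-3) = (24 + 1) + 3 = 25 + 3 = 28)
g(l) = -4 (g(l) = 2*(-2) = -4)
(E(-3, N(-3, -4 - 3))*(-2))*g(-3) = (28*(-2))*(-4) = -56*(-4) = 224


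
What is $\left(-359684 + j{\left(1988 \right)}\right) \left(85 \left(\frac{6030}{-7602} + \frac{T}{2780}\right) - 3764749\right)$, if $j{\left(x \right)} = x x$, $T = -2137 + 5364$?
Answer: $- \frac{2381857518580046925}{176113} \approx -1.3525 \cdot 10^{13}$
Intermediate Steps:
$T = 3227$
$j{\left(x \right)} = x^{2}$
$\left(-359684 + j{\left(1988 \right)}\right) \left(85 \left(\frac{6030}{-7602} + \frac{T}{2780}\right) - 3764749\right) = \left(-359684 + 1988^{2}\right) \left(85 \left(\frac{6030}{-7602} + \frac{3227}{2780}\right) - 3764749\right) = \left(-359684 + 3952144\right) \left(85 \left(6030 \left(- \frac{1}{7602}\right) + 3227 \cdot \frac{1}{2780}\right) - 3764749\right) = 3592460 \left(85 \left(- \frac{1005}{1267} + \frac{3227}{2780}\right) - 3764749\right) = 3592460 \left(85 \cdot \frac{1294709}{3522260} - 3764749\right) = 3592460 \left(\frac{22010053}{704452} - 3764749\right) = 3592460 \left(- \frac{2652062952495}{704452}\right) = - \frac{2381857518580046925}{176113}$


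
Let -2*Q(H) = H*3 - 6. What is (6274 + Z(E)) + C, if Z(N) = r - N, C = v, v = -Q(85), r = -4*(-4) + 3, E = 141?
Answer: 12553/2 ≈ 6276.5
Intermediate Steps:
r = 19 (r = 16 + 3 = 19)
Q(H) = 3 - 3*H/2 (Q(H) = -(H*3 - 6)/2 = -(3*H - 6)/2 = -(-6 + 3*H)/2 = 3 - 3*H/2)
v = 249/2 (v = -(3 - 3/2*85) = -(3 - 255/2) = -1*(-249/2) = 249/2 ≈ 124.50)
C = 249/2 ≈ 124.50
Z(N) = 19 - N
(6274 + Z(E)) + C = (6274 + (19 - 1*141)) + 249/2 = (6274 + (19 - 141)) + 249/2 = (6274 - 122) + 249/2 = 6152 + 249/2 = 12553/2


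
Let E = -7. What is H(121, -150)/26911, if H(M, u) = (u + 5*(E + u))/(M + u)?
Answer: 55/45907 ≈ 0.0011981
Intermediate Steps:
H(M, u) = (-35 + 6*u)/(M + u) (H(M, u) = (u + 5*(-7 + u))/(M + u) = (u + (-35 + 5*u))/(M + u) = (-35 + 6*u)/(M + u))
H(121, -150)/26911 = ((-35 + 6*(-150))/(121 - 150))/26911 = ((-35 - 900)/(-29))*(1/26911) = -1/29*(-935)*(1/26911) = (935/29)*(1/26911) = 55/45907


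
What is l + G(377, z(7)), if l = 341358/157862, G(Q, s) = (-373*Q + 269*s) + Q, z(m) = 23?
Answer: -10581082388/78931 ≈ -1.3405e+5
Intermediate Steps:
G(Q, s) = -372*Q + 269*s
l = 170679/78931 (l = 341358*(1/157862) = 170679/78931 ≈ 2.1624)
l + G(377, z(7)) = 170679/78931 + (-372*377 + 269*23) = 170679/78931 + (-140244 + 6187) = 170679/78931 - 134057 = -10581082388/78931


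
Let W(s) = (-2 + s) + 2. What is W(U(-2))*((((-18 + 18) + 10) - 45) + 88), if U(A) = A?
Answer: -106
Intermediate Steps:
W(s) = s
W(U(-2))*((((-18 + 18) + 10) - 45) + 88) = -2*((((-18 + 18) + 10) - 45) + 88) = -2*(((0 + 10) - 45) + 88) = -2*((10 - 45) + 88) = -2*(-35 + 88) = -2*53 = -106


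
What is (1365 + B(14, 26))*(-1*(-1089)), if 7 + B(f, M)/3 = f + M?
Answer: 1594296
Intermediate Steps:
B(f, M) = -21 + 3*M + 3*f (B(f, M) = -21 + 3*(f + M) = -21 + 3*(M + f) = -21 + (3*M + 3*f) = -21 + 3*M + 3*f)
(1365 + B(14, 26))*(-1*(-1089)) = (1365 + (-21 + 3*26 + 3*14))*(-1*(-1089)) = (1365 + (-21 + 78 + 42))*1089 = (1365 + 99)*1089 = 1464*1089 = 1594296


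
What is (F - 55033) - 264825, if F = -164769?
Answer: -484627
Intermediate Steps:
(F - 55033) - 264825 = (-164769 - 55033) - 264825 = -219802 - 264825 = -484627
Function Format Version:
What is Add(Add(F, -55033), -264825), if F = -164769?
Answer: -484627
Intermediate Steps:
Add(Add(F, -55033), -264825) = Add(Add(-164769, -55033), -264825) = Add(-219802, -264825) = -484627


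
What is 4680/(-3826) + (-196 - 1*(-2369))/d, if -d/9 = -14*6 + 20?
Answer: 2809109/1101888 ≈ 2.5494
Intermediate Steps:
d = 576 (d = -9*(-14*6 + 20) = -9*(-84 + 20) = -9*(-64) = 576)
4680/(-3826) + (-196 - 1*(-2369))/d = 4680/(-3826) + (-196 - 1*(-2369))/576 = 4680*(-1/3826) + (-196 + 2369)*(1/576) = -2340/1913 + 2173*(1/576) = -2340/1913 + 2173/576 = 2809109/1101888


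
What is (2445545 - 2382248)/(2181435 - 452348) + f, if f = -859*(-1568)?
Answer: 2328928092641/1729087 ≈ 1.3469e+6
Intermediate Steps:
f = 1346912
(2445545 - 2382248)/(2181435 - 452348) + f = (2445545 - 2382248)/(2181435 - 452348) + 1346912 = 63297/1729087 + 1346912 = 2328928092641/1729087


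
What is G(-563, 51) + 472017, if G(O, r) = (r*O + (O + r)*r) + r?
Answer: 417243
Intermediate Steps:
G(O, r) = r + O*r + r*(O + r) (G(O, r) = (O*r + r*(O + r)) + r = r + O*r + r*(O + r))
G(-563, 51) + 472017 = 51*(1 + 51 + 2*(-563)) + 472017 = 51*(1 + 51 - 1126) + 472017 = 51*(-1074) + 472017 = -54774 + 472017 = 417243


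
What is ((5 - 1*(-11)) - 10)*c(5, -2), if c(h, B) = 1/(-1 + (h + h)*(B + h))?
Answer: 6/29 ≈ 0.20690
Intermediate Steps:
c(h, B) = 1/(-1 + 2*h*(B + h)) (c(h, B) = 1/(-1 + (2*h)*(B + h)) = 1/(-1 + 2*h*(B + h)))
((5 - 1*(-11)) - 10)*c(5, -2) = ((5 - 1*(-11)) - 10)/(-1 + 2*5² + 2*(-2)*5) = ((5 + 11) - 10)/(-1 + 2*25 - 20) = (16 - 10)/(-1 + 50 - 20) = 6/29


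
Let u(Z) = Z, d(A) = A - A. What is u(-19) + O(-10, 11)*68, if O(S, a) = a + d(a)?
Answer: 729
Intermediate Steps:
d(A) = 0
O(S, a) = a (O(S, a) = a + 0 = a)
u(-19) + O(-10, 11)*68 = -19 + 11*68 = -19 + 748 = 729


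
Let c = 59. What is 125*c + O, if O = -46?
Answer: 7329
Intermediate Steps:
125*c + O = 125*59 - 46 = 7375 - 46 = 7329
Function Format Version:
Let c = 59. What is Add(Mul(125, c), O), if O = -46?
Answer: 7329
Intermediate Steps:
Add(Mul(125, c), O) = Add(Mul(125, 59), -46) = Add(7375, -46) = 7329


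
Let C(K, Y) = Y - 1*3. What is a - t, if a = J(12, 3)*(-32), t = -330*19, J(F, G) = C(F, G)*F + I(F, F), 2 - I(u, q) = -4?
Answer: 6078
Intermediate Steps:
C(K, Y) = -3 + Y (C(K, Y) = Y - 3 = -3 + Y)
I(u, q) = 6 (I(u, q) = 2 - 1*(-4) = 2 + 4 = 6)
J(F, G) = 6 + F*(-3 + G) (J(F, G) = (-3 + G)*F + 6 = F*(-3 + G) + 6 = 6 + F*(-3 + G))
t = -6270
a = -192 (a = (6 + 12*(-3 + 3))*(-32) = (6 + 12*0)*(-32) = (6 + 0)*(-32) = 6*(-32) = -192)
a - t = -192 - 1*(-6270) = -192 + 6270 = 6078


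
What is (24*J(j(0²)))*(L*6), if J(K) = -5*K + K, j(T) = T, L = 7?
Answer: 0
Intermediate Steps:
J(K) = -4*K
(24*J(j(0²)))*(L*6) = (24*(-4*0²))*(7*6) = (24*(-4*0))*42 = (24*0)*42 = 0*42 = 0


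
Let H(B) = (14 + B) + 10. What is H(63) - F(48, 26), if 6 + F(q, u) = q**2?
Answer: -2211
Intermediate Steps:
F(q, u) = -6 + q**2
H(B) = 24 + B
H(63) - F(48, 26) = (24 + 63) - (-6 + 48**2) = 87 - (-6 + 2304) = 87 - 1*2298 = 87 - 2298 = -2211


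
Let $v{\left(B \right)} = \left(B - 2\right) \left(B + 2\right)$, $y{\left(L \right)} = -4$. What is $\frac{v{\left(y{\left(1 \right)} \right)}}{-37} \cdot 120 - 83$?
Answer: $- \frac{4511}{37} \approx -121.92$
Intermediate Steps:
$v{\left(B \right)} = \left(-2 + B\right) \left(2 + B\right)$
$\frac{v{\left(y{\left(1 \right)} \right)}}{-37} \cdot 120 - 83 = \frac{-4 + \left(-4\right)^{2}}{-37} \cdot 120 - 83 = \left(-4 + 16\right) \left(- \frac{1}{37}\right) 120 - 83 = 12 \left(- \frac{1}{37}\right) 120 - 83 = \left(- \frac{12}{37}\right) 120 - 83 = - \frac{1440}{37} - 83 = - \frac{4511}{37}$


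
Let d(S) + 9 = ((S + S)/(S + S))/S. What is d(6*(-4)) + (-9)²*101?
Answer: 196127/24 ≈ 8172.0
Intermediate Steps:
d(S) = -9 + 1/S (d(S) = -9 + ((S + S)/(S + S))/S = -9 + ((2*S)/((2*S)))/S = -9 + ((2*S)*(1/(2*S)))/S = -9 + 1/S)
d(6*(-4)) + (-9)²*101 = (-9 + 1/(6*(-4))) + (-9)²*101 = (-9 + 1/(-24)) + 81*101 = (-9 - 1/24) + 8181 = -217/24 + 8181 = 196127/24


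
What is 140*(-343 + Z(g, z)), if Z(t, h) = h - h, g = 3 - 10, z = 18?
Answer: -48020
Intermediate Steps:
g = -7
Z(t, h) = 0
140*(-343 + Z(g, z)) = 140*(-343 + 0) = 140*(-343) = -48020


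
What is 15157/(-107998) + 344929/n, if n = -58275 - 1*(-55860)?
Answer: -37288246297/260815170 ≈ -142.97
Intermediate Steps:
n = -2415 (n = -58275 + 55860 = -2415)
15157/(-107998) + 344929/n = 15157/(-107998) + 344929/(-2415) = 15157*(-1/107998) + 344929*(-1/2415) = -15157/107998 - 344929/2415 = -37288246297/260815170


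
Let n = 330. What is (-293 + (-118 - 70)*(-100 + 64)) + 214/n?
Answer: 1068482/165 ≈ 6475.6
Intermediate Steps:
(-293 + (-118 - 70)*(-100 + 64)) + 214/n = (-293 + (-118 - 70)*(-100 + 64)) + 214/330 = (-293 - 188*(-36)) + 214*(1/330) = (-293 + 6768) + 107/165 = 6475 + 107/165 = 1068482/165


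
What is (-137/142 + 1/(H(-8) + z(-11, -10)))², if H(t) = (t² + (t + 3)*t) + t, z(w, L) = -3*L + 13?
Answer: 357247801/389588644 ≈ 0.91699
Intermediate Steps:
z(w, L) = 13 - 3*L
H(t) = t + t² + t*(3 + t) (H(t) = (t² + (3 + t)*t) + t = (t² + t*(3 + t)) + t = t + t² + t*(3 + t))
(-137/142 + 1/(H(-8) + z(-11, -10)))² = (-137/142 + 1/(2*(-8)*(2 - 8) + (13 - 3*(-10))))² = (-137*1/142 + 1/(2*(-8)*(-6) + (13 + 30)))² = (-137/142 + 1/(96 + 43))² = (-137/142 + 1/139)² = (-18901/19738)² = 357247801/389588644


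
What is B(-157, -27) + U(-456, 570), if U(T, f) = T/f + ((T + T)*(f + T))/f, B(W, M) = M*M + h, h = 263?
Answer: 4044/5 ≈ 808.80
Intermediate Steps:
B(W, M) = 263 + M**2 (B(W, M) = M*M + 263 = M**2 + 263 = 263 + M**2)
U(T, f) = T/f + 2*T*(T + f)/f (U(T, f) = T/f + ((2*T)*(T + f))/f = T/f + (2*T*(T + f))/f = T/f + 2*T*(T + f)/f)
B(-157, -27) + U(-456, 570) = (263 + (-27)**2) - 456*(1 + 2*(-456) + 2*570)/570 = (263 + 729) - 456*1/570*(1 - 912 + 1140) = 992 - 456*1/570*229 = 992 - 916/5 = 4044/5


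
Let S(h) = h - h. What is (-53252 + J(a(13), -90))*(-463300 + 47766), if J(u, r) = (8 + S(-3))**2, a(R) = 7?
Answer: 22101422392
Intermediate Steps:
S(h) = 0
J(u, r) = 64 (J(u, r) = (8 + 0)**2 = 8**2 = 64)
(-53252 + J(a(13), -90))*(-463300 + 47766) = (-53252 + 64)*(-463300 + 47766) = -53188*(-415534) = 22101422392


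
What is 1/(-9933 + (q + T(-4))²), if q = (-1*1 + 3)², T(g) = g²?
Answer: -1/9533 ≈ -0.00010490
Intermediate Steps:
q = 4 (q = (-1 + 3)² = 2² = 4)
1/(-9933 + (q + T(-4))²) = 1/(-9933 + (4 + (-4)²)²) = 1/(-9933 + (4 + 16)²) = 1/(-9933 + 20²) = 1/(-9933 + 400) = 1/(-9533) = -1/9533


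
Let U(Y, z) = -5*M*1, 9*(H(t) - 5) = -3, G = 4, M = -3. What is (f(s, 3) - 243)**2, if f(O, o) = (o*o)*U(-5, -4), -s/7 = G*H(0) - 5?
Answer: 11664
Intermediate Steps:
H(t) = 14/3 (H(t) = 5 + (1/9)*(-3) = 5 - 1/3 = 14/3)
U(Y, z) = 15 (U(Y, z) = -5*(-3)*1 = 15*1 = 15)
s = -287/3 (s = -7*(4*(14/3) - 5) = -7*(56/3 - 5) = -7*41/3 = -287/3 ≈ -95.667)
f(O, o) = 15*o**2 (f(O, o) = (o*o)*15 = o**2*15 = 15*o**2)
(f(s, 3) - 243)**2 = (15*3**2 - 243)**2 = (15*9 - 243)**2 = (135 - 243)**2 = (-108)**2 = 11664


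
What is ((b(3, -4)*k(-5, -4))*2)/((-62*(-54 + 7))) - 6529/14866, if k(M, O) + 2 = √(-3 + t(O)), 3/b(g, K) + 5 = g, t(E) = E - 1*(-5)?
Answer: -9468155/21659762 - 3*I*√2/2914 ≈ -0.43713 - 0.001456*I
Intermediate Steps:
t(E) = 5 + E (t(E) = E + 5 = 5 + E)
b(g, K) = 3/(-5 + g)
k(M, O) = -2 + √(2 + O) (k(M, O) = -2 + √(-3 + (5 + O)) = -2 + √(2 + O))
((b(3, -4)*k(-5, -4))*2)/((-62*(-54 + 7))) - 6529/14866 = (((3/(-5 + 3))*(-2 + √(2 - 4)))*2)/((-62*(-54 + 7))) - 6529/14866 = (((3/(-2))*(-2 + √(-2)))*2)/((-62*(-47))) - 6529*1/14866 = (((3*(-½))*(-2 + I*√2))*2)/2914 - 6529/14866 = (-3*(-2 + I*√2)/2*2)*(1/2914) - 6529/14866 = ((3 - 3*I*√2/2)*2)*(1/2914) - 6529/14866 = (6 - 3*I*√2)*(1/2914) - 6529/14866 = (3/1457 - 3*I*√2/2914) - 6529/14866 = -9468155/21659762 - 3*I*√2/2914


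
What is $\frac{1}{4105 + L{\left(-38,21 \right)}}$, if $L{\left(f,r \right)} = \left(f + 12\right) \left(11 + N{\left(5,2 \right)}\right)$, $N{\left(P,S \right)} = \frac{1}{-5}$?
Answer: $\frac{5}{19121} \approx 0.00026149$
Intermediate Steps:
$N{\left(P,S \right)} = - \frac{1}{5}$
$L{\left(f,r \right)} = \frac{648}{5} + \frac{54 f}{5}$ ($L{\left(f,r \right)} = \left(f + 12\right) \left(11 - \frac{1}{5}\right) = \left(12 + f\right) \frac{54}{5} = \frac{648}{5} + \frac{54 f}{5}$)
$\frac{1}{4105 + L{\left(-38,21 \right)}} = \frac{1}{4105 + \left(\frac{648}{5} + \frac{54}{5} \left(-38\right)\right)} = \frac{1}{4105 + \left(\frac{648}{5} - \frac{2052}{5}\right)} = \frac{1}{4105 - \frac{1404}{5}} = \frac{1}{\frac{19121}{5}} = \frac{5}{19121}$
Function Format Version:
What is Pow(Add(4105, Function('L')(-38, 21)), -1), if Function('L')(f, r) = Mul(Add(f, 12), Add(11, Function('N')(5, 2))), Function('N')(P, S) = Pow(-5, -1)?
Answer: Rational(5, 19121) ≈ 0.00026149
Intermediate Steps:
Function('N')(P, S) = Rational(-1, 5)
Function('L')(f, r) = Add(Rational(648, 5), Mul(Rational(54, 5), f)) (Function('L')(f, r) = Mul(Add(f, 12), Add(11, Rational(-1, 5))) = Mul(Add(12, f), Rational(54, 5)) = Add(Rational(648, 5), Mul(Rational(54, 5), f)))
Pow(Add(4105, Function('L')(-38, 21)), -1) = Pow(Add(4105, Add(Rational(648, 5), Mul(Rational(54, 5), -38))), -1) = Pow(Add(4105, Add(Rational(648, 5), Rational(-2052, 5))), -1) = Pow(Add(4105, Rational(-1404, 5)), -1) = Pow(Rational(19121, 5), -1) = Rational(5, 19121)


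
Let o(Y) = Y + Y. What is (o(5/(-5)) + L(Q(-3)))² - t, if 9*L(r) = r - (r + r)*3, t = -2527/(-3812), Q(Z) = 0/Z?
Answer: 12721/3812 ≈ 3.3371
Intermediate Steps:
o(Y) = 2*Y
Q(Z) = 0
t = 2527/3812 (t = -2527*(-1/3812) = 2527/3812 ≈ 0.66291)
L(r) = -5*r/9 (L(r) = (r - (r + r)*3)/9 = (r - 2*r*3)/9 = (r - 6*r)/9 = (-5*r)/9 = -5*r/9)
(o(5/(-5)) + L(Q(-3)))² - t = (2*(5/(-5)) - 5/9*0)² - 1*2527/3812 = (2*(5*(-⅕)) + 0)² - 2527/3812 = (2*(-1) + 0)² - 2527/3812 = (-2 + 0)² - 2527/3812 = (-2)² - 2527/3812 = 4 - 2527/3812 = 12721/3812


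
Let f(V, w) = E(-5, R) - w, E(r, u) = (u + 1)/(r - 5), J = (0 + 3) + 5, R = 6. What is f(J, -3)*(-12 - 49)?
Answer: -1403/10 ≈ -140.30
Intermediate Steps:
J = 8 (J = 3 + 5 = 8)
E(r, u) = (1 + u)/(-5 + r)
f(V, w) = -7/10 - w (f(V, w) = (1 + 6)/(-5 - 5) - w = 7/(-10) - w = -⅒*7 - w = -7/10 - w)
f(J, -3)*(-12 - 49) = (-7/10 - 1*(-3))*(-12 - 49) = (-7/10 + 3)*(-61) = (23/10)*(-61) = -1403/10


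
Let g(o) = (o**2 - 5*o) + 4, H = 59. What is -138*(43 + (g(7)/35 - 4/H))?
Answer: -12380946/2065 ≈ -5995.6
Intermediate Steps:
g(o) = 4 + o**2 - 5*o
-138*(43 + (g(7)/35 - 4/H)) = -138*(43 + ((4 + 7**2 - 5*7)/35 - 4/59)) = -138*(43 + ((4 + 49 - 35)*(1/35) - 4*1/59)) = -138*(43 + (18*(1/35) - 4/59)) = -138*(43 + (18/35 - 4/59)) = -138*(43 + 922/2065) = -138*89717/2065 = -12380946/2065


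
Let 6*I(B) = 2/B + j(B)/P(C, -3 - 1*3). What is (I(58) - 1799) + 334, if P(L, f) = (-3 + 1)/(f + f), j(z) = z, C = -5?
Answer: -244817/174 ≈ -1407.0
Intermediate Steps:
P(L, f) = -1/f (P(L, f) = -2*1/(2*f) = -1/f)
I(B) = B + 1/(3*B) (I(B) = (2/B + B/((-1/(-3 - 1*3))))/6 = (2/B + B/((-1/(-3 - 3))))/6 = (2/B + B/((-1/(-6))))/6 = (2/B + B/((-1*(-⅙))))/6 = (2/B + B/(⅙))/6 = (2/B + B*6)/6 = (2/B + 6*B)/6 = B + 1/(3*B))
(I(58) - 1799) + 334 = ((58 + (⅓)/58) - 1799) + 334 = ((58 + (⅓)*(1/58)) - 1799) + 334 = ((58 + 1/174) - 1799) + 334 = (10093/174 - 1799) + 334 = -302933/174 + 334 = -244817/174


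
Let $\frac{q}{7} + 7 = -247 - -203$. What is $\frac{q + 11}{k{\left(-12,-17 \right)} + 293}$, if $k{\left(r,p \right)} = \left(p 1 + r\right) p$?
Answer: $- \frac{173}{393} \approx -0.4402$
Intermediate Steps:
$k{\left(r,p \right)} = p \left(p + r\right)$ ($k{\left(r,p \right)} = \left(p + r\right) p = p \left(p + r\right)$)
$q = -357$ ($q = -49 + 7 \left(-247 - -203\right) = -49 + 7 \left(-247 + 203\right) = -49 + 7 \left(-44\right) = -49 - 308 = -357$)
$\frac{q + 11}{k{\left(-12,-17 \right)} + 293} = \frac{-357 + 11}{- 17 \left(-17 - 12\right) + 293} = - \frac{346}{\left(-17\right) \left(-29\right) + 293} = - \frac{346}{493 + 293} = - \frac{346}{786} = \left(-346\right) \frac{1}{786} = - \frac{173}{393}$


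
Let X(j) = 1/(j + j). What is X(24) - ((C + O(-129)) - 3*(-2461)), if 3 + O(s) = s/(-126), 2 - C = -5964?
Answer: -4484593/336 ≈ -13347.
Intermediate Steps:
C = 5966 (C = 2 - 1*(-5964) = 2 + 5964 = 5966)
X(j) = 1/(2*j)
O(s) = -3 - s/126 (O(s) = -3 + s/(-126) = -3 + s*(-1/126) = -3 - s/126)
X(24) - ((C + O(-129)) - 3*(-2461)) = (½)/24 - ((5966 + (-3 - 1/126*(-129))) - 3*(-2461)) = (½)*(1/24) - ((5966 + (-3 + 43/42)) + 7383) = 1/48 - ((5966 - 83/42) + 7383) = 1/48 - (250489/42 + 7383) = 1/48 - 1*560575/42 = 1/48 - 560575/42 = -4484593/336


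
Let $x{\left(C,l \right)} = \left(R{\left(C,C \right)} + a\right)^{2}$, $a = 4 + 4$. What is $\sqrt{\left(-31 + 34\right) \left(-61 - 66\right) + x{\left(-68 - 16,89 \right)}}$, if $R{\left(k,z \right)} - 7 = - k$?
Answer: $2 \sqrt{2355} \approx 97.057$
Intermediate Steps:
$a = 8$
$R{\left(k,z \right)} = 7 - k$
$x{\left(C,l \right)} = \left(15 - C\right)^{2}$ ($x{\left(C,l \right)} = \left(\left(7 - C\right) + 8\right)^{2} = \left(15 - C\right)^{2}$)
$\sqrt{\left(-31 + 34\right) \left(-61 - 66\right) + x{\left(-68 - 16,89 \right)}} = \sqrt{\left(-31 + 34\right) \left(-61 - 66\right) + \left(-15 - 84\right)^{2}} = \sqrt{3 \left(-127\right) + \left(-15 - 84\right)^{2}} = \sqrt{-381 + \left(-99\right)^{2}} = \sqrt{-381 + 9801} = \sqrt{9420} = 2 \sqrt{2355}$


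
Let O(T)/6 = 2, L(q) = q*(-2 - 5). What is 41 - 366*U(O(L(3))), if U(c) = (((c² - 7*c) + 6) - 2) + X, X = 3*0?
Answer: -23383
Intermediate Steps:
X = 0
L(q) = -7*q (L(q) = q*(-7) = -7*q)
O(T) = 12 (O(T) = 6*2 = 12)
U(c) = 4 + c² - 7*c (U(c) = (((c² - 7*c) + 6) - 2) + 0 = ((6 + c² - 7*c) - 2) + 0 = (4 + c² - 7*c) + 0 = 4 + c² - 7*c)
41 - 366*U(O(L(3))) = 41 - 366*(4 + 12² - 7*12) = 41 - 366*(4 + 144 - 84) = 41 - 366*64 = 41 - 23424 = -23383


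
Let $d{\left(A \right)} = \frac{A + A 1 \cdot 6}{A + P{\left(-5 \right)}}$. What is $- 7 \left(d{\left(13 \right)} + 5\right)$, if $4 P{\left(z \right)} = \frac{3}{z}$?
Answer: $- \frac{21735}{257} \approx -84.572$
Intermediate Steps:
$P{\left(z \right)} = \frac{3}{4 z}$ ($P{\left(z \right)} = \frac{3 \frac{1}{z}}{4} = \frac{3}{4 z}$)
$d{\left(A \right)} = \frac{7 A}{- \frac{3}{20} + A}$ ($d{\left(A \right)} = \frac{A + A 1 \cdot 6}{A + \frac{3}{4 \left(-5\right)}} = \frac{A + A 6}{A + \frac{3}{4} \left(- \frac{1}{5}\right)} = \frac{A + 6 A}{A - \frac{3}{20}} = \frac{7 A}{- \frac{3}{20} + A}$)
$- 7 \left(d{\left(13 \right)} + 5\right) = - 7 \left(140 \cdot 13 \frac{1}{-3 + 20 \cdot 13} + 5\right) = - 7 \left(140 \cdot 13 \frac{1}{-3 + 260} + 5\right) = - 7 \left(140 \cdot 13 \cdot \frac{1}{257} + 5\right) = - 7 \left(\frac{1820}{257} + 5\right) = \left(-7\right) \frac{3105}{257} = - \frac{21735}{257}$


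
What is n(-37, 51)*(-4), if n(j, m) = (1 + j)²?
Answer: -5184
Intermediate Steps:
n(-37, 51)*(-4) = (1 - 37)²*(-4) = (-36)²*(-4) = 1296*(-4) = -5184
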